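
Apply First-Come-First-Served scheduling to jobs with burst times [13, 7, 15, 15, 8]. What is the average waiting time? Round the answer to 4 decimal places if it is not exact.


FCFS order (as given): [13, 7, 15, 15, 8]
Waiting times:
  Job 1: wait = 0
  Job 2: wait = 13
  Job 3: wait = 20
  Job 4: wait = 35
  Job 5: wait = 50
Sum of waiting times = 118
Average waiting time = 118/5 = 23.6

23.6


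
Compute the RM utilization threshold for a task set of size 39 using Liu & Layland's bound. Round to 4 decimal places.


Compute 2^(1/39) = 1.0179318843
Subtract 1: 1.0179318843 - 1 = 0.0179318843
Multiply by n: 39 * 0.0179318843 = 0.6993434877
Round to 4 dp: 0.6993

0.6993


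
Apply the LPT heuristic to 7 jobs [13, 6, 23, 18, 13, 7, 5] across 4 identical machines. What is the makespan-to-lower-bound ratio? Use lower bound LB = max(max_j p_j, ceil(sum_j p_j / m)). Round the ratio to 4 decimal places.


LPT order: [23, 18, 13, 13, 7, 6, 5]
Machine loads after assignment: [23, 23, 20, 19]
LPT makespan = 23
Lower bound = max(max_job, ceil(total/4)) = max(23, 22) = 23
Ratio = 23 / 23 = 1.0

1.0


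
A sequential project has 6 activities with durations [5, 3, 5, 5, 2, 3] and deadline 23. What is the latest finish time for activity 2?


LF(activity 2) = deadline - sum of successor durations
Successors: activities 3 through 6 with durations [5, 5, 2, 3]
Sum of successor durations = 15
LF = 23 - 15 = 8

8


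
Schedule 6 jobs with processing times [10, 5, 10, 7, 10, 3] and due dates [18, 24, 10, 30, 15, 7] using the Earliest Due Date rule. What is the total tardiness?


Sort by due date (EDD order): [(3, 7), (10, 10), (10, 15), (10, 18), (5, 24), (7, 30)]
Compute completion times and tardiness:
  Job 1: p=3, d=7, C=3, tardiness=max(0,3-7)=0
  Job 2: p=10, d=10, C=13, tardiness=max(0,13-10)=3
  Job 3: p=10, d=15, C=23, tardiness=max(0,23-15)=8
  Job 4: p=10, d=18, C=33, tardiness=max(0,33-18)=15
  Job 5: p=5, d=24, C=38, tardiness=max(0,38-24)=14
  Job 6: p=7, d=30, C=45, tardiness=max(0,45-30)=15
Total tardiness = 55

55


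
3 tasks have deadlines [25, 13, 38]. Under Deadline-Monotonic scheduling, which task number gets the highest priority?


Sort tasks by relative deadline (ascending):
  Task 2: deadline = 13
  Task 1: deadline = 25
  Task 3: deadline = 38
Priority order (highest first): [2, 1, 3]
Highest priority task = 2

2


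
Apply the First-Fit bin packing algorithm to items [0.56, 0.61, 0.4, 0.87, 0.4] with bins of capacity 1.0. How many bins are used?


Place items sequentially using First-Fit:
  Item 0.56 -> new Bin 1
  Item 0.61 -> new Bin 2
  Item 0.4 -> Bin 1 (now 0.96)
  Item 0.87 -> new Bin 3
  Item 0.4 -> new Bin 4
Total bins used = 4

4


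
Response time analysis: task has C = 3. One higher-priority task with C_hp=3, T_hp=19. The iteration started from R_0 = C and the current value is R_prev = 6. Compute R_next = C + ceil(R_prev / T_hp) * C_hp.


R_next = C + ceil(R_prev / T_hp) * C_hp
ceil(6 / 19) = ceil(0.3158) = 1
Interference = 1 * 3 = 3
R_next = 3 + 3 = 6
R_next = R_prev, so the iteration has converged (response time = 6).

6


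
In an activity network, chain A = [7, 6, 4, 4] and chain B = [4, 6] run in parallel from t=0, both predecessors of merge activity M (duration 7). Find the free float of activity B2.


ES(B2) = sum of predecessors on chain B = 4
EF(B2) = ES + duration = 4 + 6 = 10
Successor of B2 is M. ES(M) = max(sum(A), sum(B)) = max(21, 10) = 21
Free float = ES(successor) - EF(current) = 21 - 10 = 11

11


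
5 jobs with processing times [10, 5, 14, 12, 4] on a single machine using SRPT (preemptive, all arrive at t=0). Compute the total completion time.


Since all jobs arrive at t=0, SRPT equals SPT ordering.
SPT order: [4, 5, 10, 12, 14]
Completion times:
  Job 1: p=4, C=4
  Job 2: p=5, C=9
  Job 3: p=10, C=19
  Job 4: p=12, C=31
  Job 5: p=14, C=45
Total completion time = 4 + 9 + 19 + 31 + 45 = 108

108


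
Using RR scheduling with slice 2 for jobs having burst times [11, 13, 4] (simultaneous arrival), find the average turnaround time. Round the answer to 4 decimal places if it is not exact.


Time quantum = 2
Execution trace:
  J1 runs 2 units, time = 2
  J2 runs 2 units, time = 4
  J3 runs 2 units, time = 6
  J1 runs 2 units, time = 8
  J2 runs 2 units, time = 10
  J3 runs 2 units, time = 12
  J1 runs 2 units, time = 14
  J2 runs 2 units, time = 16
  J1 runs 2 units, time = 18
  J2 runs 2 units, time = 20
  J1 runs 2 units, time = 22
  J2 runs 2 units, time = 24
  J1 runs 1 units, time = 25
  J2 runs 2 units, time = 27
  J2 runs 1 units, time = 28
Finish times: [25, 28, 12]
Average turnaround = 65/3 = 21.6667

21.6667


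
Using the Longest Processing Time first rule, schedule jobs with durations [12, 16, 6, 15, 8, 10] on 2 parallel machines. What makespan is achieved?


Sort jobs in decreasing order (LPT): [16, 15, 12, 10, 8, 6]
Assign each job to the least loaded machine:
  Machine 1: jobs [16, 10, 8], load = 34
  Machine 2: jobs [15, 12, 6], load = 33
Makespan = max load = 34

34


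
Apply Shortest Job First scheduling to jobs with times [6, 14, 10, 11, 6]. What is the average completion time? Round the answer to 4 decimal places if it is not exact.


SJF order (ascending): [6, 6, 10, 11, 14]
Completion times:
  Job 1: burst=6, C=6
  Job 2: burst=6, C=12
  Job 3: burst=10, C=22
  Job 4: burst=11, C=33
  Job 5: burst=14, C=47
Average completion = 120/5 = 24.0

24.0


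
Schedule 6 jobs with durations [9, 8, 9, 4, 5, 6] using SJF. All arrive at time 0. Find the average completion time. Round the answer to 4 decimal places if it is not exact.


SJF order (ascending): [4, 5, 6, 8, 9, 9]
Completion times:
  Job 1: burst=4, C=4
  Job 2: burst=5, C=9
  Job 3: burst=6, C=15
  Job 4: burst=8, C=23
  Job 5: burst=9, C=32
  Job 6: burst=9, C=41
Average completion = 124/6 = 20.6667

20.6667


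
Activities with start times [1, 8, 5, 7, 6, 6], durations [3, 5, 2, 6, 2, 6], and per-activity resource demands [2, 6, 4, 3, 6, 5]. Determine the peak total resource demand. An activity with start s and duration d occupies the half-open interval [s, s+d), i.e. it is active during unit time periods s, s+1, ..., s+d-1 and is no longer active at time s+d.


Each activity i is active on [start_i, start_i + duration_i).
Compute total resource usage per time slot:
  t=0: active resources = [], total = 0
  t=1: active resources = [2], total = 2
  t=2: active resources = [2], total = 2
  t=3: active resources = [2], total = 2
  t=4: active resources = [], total = 0
  t=5: active resources = [4], total = 4
  t=6: active resources = [4, 6, 5], total = 15
  t=7: active resources = [3, 6, 5], total = 14
  t=8: active resources = [6, 3, 5], total = 14
  t=9: active resources = [6, 3, 5], total = 14
  t=10: active resources = [6, 3, 5], total = 14
  t=11: active resources = [6, 3, 5], total = 14
  t=12: active resources = [6, 3], total = 9
Peak resource demand = 15

15


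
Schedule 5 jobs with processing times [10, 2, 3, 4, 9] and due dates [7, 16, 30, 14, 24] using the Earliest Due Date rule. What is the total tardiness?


Sort by due date (EDD order): [(10, 7), (4, 14), (2, 16), (9, 24), (3, 30)]
Compute completion times and tardiness:
  Job 1: p=10, d=7, C=10, tardiness=max(0,10-7)=3
  Job 2: p=4, d=14, C=14, tardiness=max(0,14-14)=0
  Job 3: p=2, d=16, C=16, tardiness=max(0,16-16)=0
  Job 4: p=9, d=24, C=25, tardiness=max(0,25-24)=1
  Job 5: p=3, d=30, C=28, tardiness=max(0,28-30)=0
Total tardiness = 4

4


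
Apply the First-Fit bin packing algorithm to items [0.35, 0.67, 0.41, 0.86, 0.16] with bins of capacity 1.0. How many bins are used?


Place items sequentially using First-Fit:
  Item 0.35 -> new Bin 1
  Item 0.67 -> new Bin 2
  Item 0.41 -> Bin 1 (now 0.76)
  Item 0.86 -> new Bin 3
  Item 0.16 -> Bin 1 (now 0.92)
Total bins used = 3

3


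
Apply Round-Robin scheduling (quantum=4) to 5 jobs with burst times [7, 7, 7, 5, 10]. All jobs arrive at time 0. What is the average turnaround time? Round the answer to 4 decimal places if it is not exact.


Time quantum = 4
Execution trace:
  J1 runs 4 units, time = 4
  J2 runs 4 units, time = 8
  J3 runs 4 units, time = 12
  J4 runs 4 units, time = 16
  J5 runs 4 units, time = 20
  J1 runs 3 units, time = 23
  J2 runs 3 units, time = 26
  J3 runs 3 units, time = 29
  J4 runs 1 units, time = 30
  J5 runs 4 units, time = 34
  J5 runs 2 units, time = 36
Finish times: [23, 26, 29, 30, 36]
Average turnaround = 144/5 = 28.8

28.8


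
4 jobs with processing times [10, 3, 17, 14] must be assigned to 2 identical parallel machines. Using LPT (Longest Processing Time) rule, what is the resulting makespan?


Sort jobs in decreasing order (LPT): [17, 14, 10, 3]
Assign each job to the least loaded machine:
  Machine 1: jobs [17, 3], load = 20
  Machine 2: jobs [14, 10], load = 24
Makespan = max load = 24

24


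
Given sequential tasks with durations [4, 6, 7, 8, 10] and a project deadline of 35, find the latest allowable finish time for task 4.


LF(activity 4) = deadline - sum of successor durations
Successors: activities 5 through 5 with durations [10]
Sum of successor durations = 10
LF = 35 - 10 = 25

25


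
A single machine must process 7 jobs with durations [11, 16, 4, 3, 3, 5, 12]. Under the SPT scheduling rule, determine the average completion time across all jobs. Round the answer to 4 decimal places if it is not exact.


Sort jobs by processing time (SPT order): [3, 3, 4, 5, 11, 12, 16]
Compute completion times sequentially:
  Job 1: processing = 3, completes at 3
  Job 2: processing = 3, completes at 6
  Job 3: processing = 4, completes at 10
  Job 4: processing = 5, completes at 15
  Job 5: processing = 11, completes at 26
  Job 6: processing = 12, completes at 38
  Job 7: processing = 16, completes at 54
Sum of completion times = 152
Average completion time = 152/7 = 21.7143

21.7143


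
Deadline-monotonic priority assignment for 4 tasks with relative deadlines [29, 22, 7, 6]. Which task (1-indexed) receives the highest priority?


Sort tasks by relative deadline (ascending):
  Task 4: deadline = 6
  Task 3: deadline = 7
  Task 2: deadline = 22
  Task 1: deadline = 29
Priority order (highest first): [4, 3, 2, 1]
Highest priority task = 4

4


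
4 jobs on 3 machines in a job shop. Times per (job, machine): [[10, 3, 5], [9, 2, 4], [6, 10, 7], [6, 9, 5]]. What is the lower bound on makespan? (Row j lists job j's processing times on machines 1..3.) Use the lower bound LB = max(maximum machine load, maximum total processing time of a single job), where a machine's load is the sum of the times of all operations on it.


Machine loads:
  Machine 1: 10 + 9 + 6 + 6 = 31
  Machine 2: 3 + 2 + 10 + 9 = 24
  Machine 3: 5 + 4 + 7 + 5 = 21
Max machine load = 31
Job totals:
  Job 1: 18
  Job 2: 15
  Job 3: 23
  Job 4: 20
Max job total = 23
Lower bound = max(31, 23) = 31

31


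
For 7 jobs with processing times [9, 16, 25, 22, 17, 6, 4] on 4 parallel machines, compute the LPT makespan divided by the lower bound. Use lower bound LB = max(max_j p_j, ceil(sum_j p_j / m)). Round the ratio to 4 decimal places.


LPT order: [25, 22, 17, 16, 9, 6, 4]
Machine loads after assignment: [25, 26, 23, 25]
LPT makespan = 26
Lower bound = max(max_job, ceil(total/4)) = max(25, 25) = 25
Ratio = 26 / 25 = 1.04

1.04


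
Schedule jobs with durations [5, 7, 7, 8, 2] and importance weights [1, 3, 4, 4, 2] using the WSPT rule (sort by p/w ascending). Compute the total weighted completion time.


Compute p/w ratios and sort ascending (WSPT): [(2, 2), (7, 4), (8, 4), (7, 3), (5, 1)]
Compute weighted completion times:
  Job (p=2,w=2): C=2, w*C=2*2=4
  Job (p=7,w=4): C=9, w*C=4*9=36
  Job (p=8,w=4): C=17, w*C=4*17=68
  Job (p=7,w=3): C=24, w*C=3*24=72
  Job (p=5,w=1): C=29, w*C=1*29=29
Total weighted completion time = 209

209


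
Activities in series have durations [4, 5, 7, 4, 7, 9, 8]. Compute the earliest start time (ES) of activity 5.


Activity 5 starts after activities 1 through 4 complete.
Predecessor durations: [4, 5, 7, 4]
ES = 4 + 5 + 7 + 4 = 20

20


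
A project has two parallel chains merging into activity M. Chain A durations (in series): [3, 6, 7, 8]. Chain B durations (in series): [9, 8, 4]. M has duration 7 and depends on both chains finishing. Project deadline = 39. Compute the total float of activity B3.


Forward pass: ES(B3) = sum of predecessors on chain B = 17
EF = ES + duration = 17 + 4 = 21
Backward pass: LF(M) = deadline = 39; LS(M) = 39 - 7 = 32
LF(B3) = LS(M) - sum(successors on chain B) = 32 - 0 = 32
LS = LF - duration = 32 - 4 = 28
Total float = LS - ES = 28 - 17 = 11

11


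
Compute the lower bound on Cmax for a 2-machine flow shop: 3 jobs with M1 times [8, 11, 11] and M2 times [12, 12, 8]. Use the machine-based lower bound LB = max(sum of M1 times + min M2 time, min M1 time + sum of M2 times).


LB1 = sum(M1 times) + min(M2 times) = 30 + 8 = 38
LB2 = min(M1 times) + sum(M2 times) = 8 + 32 = 40
Lower bound = max(LB1, LB2) = max(38, 40) = 40

40


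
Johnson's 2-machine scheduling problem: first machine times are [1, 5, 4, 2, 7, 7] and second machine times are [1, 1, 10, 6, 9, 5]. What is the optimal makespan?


Apply Johnson's rule:
  Group 1 (a <= b): [(1, 1, 1), (4, 2, 6), (3, 4, 10), (5, 7, 9)]
  Group 2 (a > b): [(6, 7, 5), (2, 5, 1)]
Optimal job order: [1, 4, 3, 5, 6, 2]
Schedule:
  Job 1: M1 done at 1, M2 done at 2
  Job 4: M1 done at 3, M2 done at 9
  Job 3: M1 done at 7, M2 done at 19
  Job 5: M1 done at 14, M2 done at 28
  Job 6: M1 done at 21, M2 done at 33
  Job 2: M1 done at 26, M2 done at 34
Makespan = 34

34


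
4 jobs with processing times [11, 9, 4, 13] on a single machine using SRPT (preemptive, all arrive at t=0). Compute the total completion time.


Since all jobs arrive at t=0, SRPT equals SPT ordering.
SPT order: [4, 9, 11, 13]
Completion times:
  Job 1: p=4, C=4
  Job 2: p=9, C=13
  Job 3: p=11, C=24
  Job 4: p=13, C=37
Total completion time = 4 + 13 + 24 + 37 = 78

78


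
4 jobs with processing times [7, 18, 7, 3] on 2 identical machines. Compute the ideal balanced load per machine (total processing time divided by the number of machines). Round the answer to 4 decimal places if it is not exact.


Total processing time = 7 + 18 + 7 + 3 = 35
Number of machines = 2
Ideal balanced load = 35 / 2 = 17.5

17.5


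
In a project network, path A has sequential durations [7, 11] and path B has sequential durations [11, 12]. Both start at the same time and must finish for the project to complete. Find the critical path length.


Path A total = 7 + 11 = 18
Path B total = 11 + 12 = 23
Critical path = longest path = max(18, 23) = 23

23


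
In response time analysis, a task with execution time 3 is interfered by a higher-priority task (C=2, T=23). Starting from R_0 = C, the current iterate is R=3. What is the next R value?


R_next = C + ceil(R_prev / T_hp) * C_hp
ceil(3 / 23) = ceil(0.1304) = 1
Interference = 1 * 2 = 2
R_next = 3 + 2 = 5

5


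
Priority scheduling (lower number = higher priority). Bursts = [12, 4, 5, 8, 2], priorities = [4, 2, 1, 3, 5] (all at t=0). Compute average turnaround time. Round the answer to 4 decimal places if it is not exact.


Sort by priority (ascending = highest first):
Order: [(1, 5), (2, 4), (3, 8), (4, 12), (5, 2)]
Completion times:
  Priority 1, burst=5, C=5
  Priority 2, burst=4, C=9
  Priority 3, burst=8, C=17
  Priority 4, burst=12, C=29
  Priority 5, burst=2, C=31
Average turnaround = 91/5 = 18.2

18.2


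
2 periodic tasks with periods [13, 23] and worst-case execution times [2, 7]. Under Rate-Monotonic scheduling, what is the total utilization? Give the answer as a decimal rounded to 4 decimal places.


Compute individual utilizations (exact fractions):
  Task 1: C/T = 2/13 (approx. 0.1538)
  Task 2: C/T = 7/23 (approx. 0.3043)
Total utilization U = 2/13 + 7/23 = 137/299
Rounded to 4 decimal places: U = 0.4582
RM (Liu & Layland) bound for 2 tasks = 0.828427; compare with U = 137/299 (approx. 0.458194)
U <= bound, so schedulable by RM sufficient condition.

0.4582


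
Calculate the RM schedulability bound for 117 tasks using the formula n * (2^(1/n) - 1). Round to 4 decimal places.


Compute 2^(1/117) = 1.0059419185
Subtract 1: 1.0059419185 - 1 = 0.0059419185
Multiply by n: 117 * 0.0059419185 = 0.6952044645
Round to 4 dp: 0.6952

0.6952


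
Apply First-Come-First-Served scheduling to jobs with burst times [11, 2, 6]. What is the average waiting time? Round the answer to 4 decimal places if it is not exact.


FCFS order (as given): [11, 2, 6]
Waiting times:
  Job 1: wait = 0
  Job 2: wait = 11
  Job 3: wait = 13
Sum of waiting times = 24
Average waiting time = 24/3 = 8.0

8.0


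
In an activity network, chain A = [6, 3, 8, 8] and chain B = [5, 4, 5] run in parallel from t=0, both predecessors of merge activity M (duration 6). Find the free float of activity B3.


ES(B3) = sum of predecessors on chain B = 9
EF(B3) = ES + duration = 9 + 5 = 14
Successor of B3 is M. ES(M) = max(sum(A), sum(B)) = max(25, 14) = 25
Free float = ES(successor) - EF(current) = 25 - 14 = 11

11


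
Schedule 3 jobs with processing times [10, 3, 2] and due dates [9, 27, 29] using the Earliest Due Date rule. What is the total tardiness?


Sort by due date (EDD order): [(10, 9), (3, 27), (2, 29)]
Compute completion times and tardiness:
  Job 1: p=10, d=9, C=10, tardiness=max(0,10-9)=1
  Job 2: p=3, d=27, C=13, tardiness=max(0,13-27)=0
  Job 3: p=2, d=29, C=15, tardiness=max(0,15-29)=0
Total tardiness = 1

1


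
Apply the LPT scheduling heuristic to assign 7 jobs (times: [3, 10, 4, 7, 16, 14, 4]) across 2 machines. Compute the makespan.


Sort jobs in decreasing order (LPT): [16, 14, 10, 7, 4, 4, 3]
Assign each job to the least loaded machine:
  Machine 1: jobs [16, 7, 4, 3], load = 30
  Machine 2: jobs [14, 10, 4], load = 28
Makespan = max load = 30

30


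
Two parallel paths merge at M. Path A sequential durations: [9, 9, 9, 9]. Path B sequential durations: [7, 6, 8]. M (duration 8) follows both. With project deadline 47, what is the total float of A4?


Forward pass: ES(A4) = sum of predecessors on chain A = 27
EF = ES + duration = 27 + 9 = 36
Backward pass: LF(M) = deadline = 47; LS(M) = 47 - 8 = 39
LF(A4) = LS(M) - sum(successors on chain A) = 39 - 0 = 39
LS = LF - duration = 39 - 9 = 30
Total float = LS - ES = 30 - 27 = 3

3


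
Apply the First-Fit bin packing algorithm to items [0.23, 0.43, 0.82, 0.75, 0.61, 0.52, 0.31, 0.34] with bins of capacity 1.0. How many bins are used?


Place items sequentially using First-Fit:
  Item 0.23 -> new Bin 1
  Item 0.43 -> Bin 1 (now 0.66)
  Item 0.82 -> new Bin 2
  Item 0.75 -> new Bin 3
  Item 0.61 -> new Bin 4
  Item 0.52 -> new Bin 5
  Item 0.31 -> Bin 1 (now 0.97)
  Item 0.34 -> Bin 4 (now 0.95)
Total bins used = 5

5


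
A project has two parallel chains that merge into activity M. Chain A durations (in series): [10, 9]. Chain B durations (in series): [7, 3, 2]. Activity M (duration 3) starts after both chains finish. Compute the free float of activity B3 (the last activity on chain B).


ES(B3) = sum of predecessors on chain B = 10
EF(B3) = ES + duration = 10 + 2 = 12
Successor of B3 is M. ES(M) = max(sum(A), sum(B)) = max(19, 12) = 19
Free float = ES(successor) - EF(current) = 19 - 12 = 7

7


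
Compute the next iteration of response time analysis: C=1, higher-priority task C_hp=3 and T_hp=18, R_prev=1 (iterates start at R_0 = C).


R_next = C + ceil(R_prev / T_hp) * C_hp
ceil(1 / 18) = ceil(0.0556) = 1
Interference = 1 * 3 = 3
R_next = 1 + 3 = 4

4


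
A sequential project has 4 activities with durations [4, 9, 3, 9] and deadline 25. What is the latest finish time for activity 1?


LF(activity 1) = deadline - sum of successor durations
Successors: activities 2 through 4 with durations [9, 3, 9]
Sum of successor durations = 21
LF = 25 - 21 = 4

4


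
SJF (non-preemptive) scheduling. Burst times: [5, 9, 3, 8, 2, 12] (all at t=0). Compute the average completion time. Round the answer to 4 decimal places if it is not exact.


SJF order (ascending): [2, 3, 5, 8, 9, 12]
Completion times:
  Job 1: burst=2, C=2
  Job 2: burst=3, C=5
  Job 3: burst=5, C=10
  Job 4: burst=8, C=18
  Job 5: burst=9, C=27
  Job 6: burst=12, C=39
Average completion = 101/6 = 16.8333

16.8333


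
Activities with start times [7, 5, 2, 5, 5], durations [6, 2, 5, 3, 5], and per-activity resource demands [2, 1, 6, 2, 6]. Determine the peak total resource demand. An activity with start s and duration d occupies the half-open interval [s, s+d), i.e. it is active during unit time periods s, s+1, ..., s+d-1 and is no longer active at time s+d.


Each activity i is active on [start_i, start_i + duration_i).
Compute total resource usage per time slot:
  t=0: active resources = [], total = 0
  t=1: active resources = [], total = 0
  t=2: active resources = [6], total = 6
  t=3: active resources = [6], total = 6
  t=4: active resources = [6], total = 6
  t=5: active resources = [1, 6, 2, 6], total = 15
  t=6: active resources = [1, 6, 2, 6], total = 15
  t=7: active resources = [2, 2, 6], total = 10
  t=8: active resources = [2, 6], total = 8
  t=9: active resources = [2, 6], total = 8
  t=10: active resources = [2], total = 2
  t=11: active resources = [2], total = 2
  t=12: active resources = [2], total = 2
Peak resource demand = 15

15


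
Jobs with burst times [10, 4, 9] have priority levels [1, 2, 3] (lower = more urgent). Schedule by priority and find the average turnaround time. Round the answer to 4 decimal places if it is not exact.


Sort by priority (ascending = highest first):
Order: [(1, 10), (2, 4), (3, 9)]
Completion times:
  Priority 1, burst=10, C=10
  Priority 2, burst=4, C=14
  Priority 3, burst=9, C=23
Average turnaround = 47/3 = 15.6667

15.6667


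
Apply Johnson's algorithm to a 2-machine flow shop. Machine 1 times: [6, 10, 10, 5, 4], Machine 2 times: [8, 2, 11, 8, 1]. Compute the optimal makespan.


Apply Johnson's rule:
  Group 1 (a <= b): [(4, 5, 8), (1, 6, 8), (3, 10, 11)]
  Group 2 (a > b): [(2, 10, 2), (5, 4, 1)]
Optimal job order: [4, 1, 3, 2, 5]
Schedule:
  Job 4: M1 done at 5, M2 done at 13
  Job 1: M1 done at 11, M2 done at 21
  Job 3: M1 done at 21, M2 done at 32
  Job 2: M1 done at 31, M2 done at 34
  Job 5: M1 done at 35, M2 done at 36
Makespan = 36

36


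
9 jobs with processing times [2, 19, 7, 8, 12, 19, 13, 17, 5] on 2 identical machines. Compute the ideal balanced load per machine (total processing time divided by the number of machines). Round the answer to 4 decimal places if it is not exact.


Total processing time = 2 + 19 + 7 + 8 + 12 + 19 + 13 + 17 + 5 = 102
Number of machines = 2
Ideal balanced load = 102 / 2 = 51.0

51.0


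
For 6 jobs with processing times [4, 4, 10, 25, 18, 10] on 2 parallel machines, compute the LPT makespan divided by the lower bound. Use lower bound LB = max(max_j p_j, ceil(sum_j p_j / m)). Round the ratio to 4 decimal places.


LPT order: [25, 18, 10, 10, 4, 4]
Machine loads after assignment: [35, 36]
LPT makespan = 36
Lower bound = max(max_job, ceil(total/2)) = max(25, 36) = 36
Ratio = 36 / 36 = 1.0

1.0


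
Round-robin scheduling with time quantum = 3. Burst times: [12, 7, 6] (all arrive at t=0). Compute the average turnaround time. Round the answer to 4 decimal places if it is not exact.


Time quantum = 3
Execution trace:
  J1 runs 3 units, time = 3
  J2 runs 3 units, time = 6
  J3 runs 3 units, time = 9
  J1 runs 3 units, time = 12
  J2 runs 3 units, time = 15
  J3 runs 3 units, time = 18
  J1 runs 3 units, time = 21
  J2 runs 1 units, time = 22
  J1 runs 3 units, time = 25
Finish times: [25, 22, 18]
Average turnaround = 65/3 = 21.6667

21.6667


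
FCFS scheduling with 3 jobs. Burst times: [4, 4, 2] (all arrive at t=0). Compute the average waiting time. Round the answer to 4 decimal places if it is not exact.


FCFS order (as given): [4, 4, 2]
Waiting times:
  Job 1: wait = 0
  Job 2: wait = 4
  Job 3: wait = 8
Sum of waiting times = 12
Average waiting time = 12/3 = 4.0

4.0


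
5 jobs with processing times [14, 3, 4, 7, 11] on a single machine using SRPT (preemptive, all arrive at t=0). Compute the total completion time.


Since all jobs arrive at t=0, SRPT equals SPT ordering.
SPT order: [3, 4, 7, 11, 14]
Completion times:
  Job 1: p=3, C=3
  Job 2: p=4, C=7
  Job 3: p=7, C=14
  Job 4: p=11, C=25
  Job 5: p=14, C=39
Total completion time = 3 + 7 + 14 + 25 + 39 = 88

88


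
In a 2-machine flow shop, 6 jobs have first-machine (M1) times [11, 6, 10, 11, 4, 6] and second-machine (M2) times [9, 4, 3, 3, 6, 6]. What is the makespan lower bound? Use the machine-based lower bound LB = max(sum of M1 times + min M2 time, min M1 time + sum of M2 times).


LB1 = sum(M1 times) + min(M2 times) = 48 + 3 = 51
LB2 = min(M1 times) + sum(M2 times) = 4 + 31 = 35
Lower bound = max(LB1, LB2) = max(51, 35) = 51

51


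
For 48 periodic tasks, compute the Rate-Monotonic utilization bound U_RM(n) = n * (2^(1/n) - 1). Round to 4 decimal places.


Compute 2^(1/48) = 1.0145453349
Subtract 1: 1.0145453349 - 1 = 0.0145453349
Multiply by n: 48 * 0.0145453349 = 0.6981760752
Round to 4 dp: 0.6982

0.6982


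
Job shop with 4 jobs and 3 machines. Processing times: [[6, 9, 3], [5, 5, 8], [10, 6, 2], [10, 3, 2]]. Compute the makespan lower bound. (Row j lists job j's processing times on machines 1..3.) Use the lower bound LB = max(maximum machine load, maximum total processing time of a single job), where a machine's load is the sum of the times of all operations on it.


Machine loads:
  Machine 1: 6 + 5 + 10 + 10 = 31
  Machine 2: 9 + 5 + 6 + 3 = 23
  Machine 3: 3 + 8 + 2 + 2 = 15
Max machine load = 31
Job totals:
  Job 1: 18
  Job 2: 18
  Job 3: 18
  Job 4: 15
Max job total = 18
Lower bound = max(31, 18) = 31

31


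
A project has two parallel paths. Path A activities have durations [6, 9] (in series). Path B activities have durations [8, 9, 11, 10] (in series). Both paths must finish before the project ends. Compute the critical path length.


Path A total = 6 + 9 = 15
Path B total = 8 + 9 + 11 + 10 = 38
Critical path = longest path = max(15, 38) = 38

38


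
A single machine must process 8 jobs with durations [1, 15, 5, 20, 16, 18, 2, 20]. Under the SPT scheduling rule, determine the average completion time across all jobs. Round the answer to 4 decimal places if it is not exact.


Sort jobs by processing time (SPT order): [1, 2, 5, 15, 16, 18, 20, 20]
Compute completion times sequentially:
  Job 1: processing = 1, completes at 1
  Job 2: processing = 2, completes at 3
  Job 3: processing = 5, completes at 8
  Job 4: processing = 15, completes at 23
  Job 5: processing = 16, completes at 39
  Job 6: processing = 18, completes at 57
  Job 7: processing = 20, completes at 77
  Job 8: processing = 20, completes at 97
Sum of completion times = 305
Average completion time = 305/8 = 38.125

38.125


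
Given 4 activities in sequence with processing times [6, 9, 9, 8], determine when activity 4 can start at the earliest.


Activity 4 starts after activities 1 through 3 complete.
Predecessor durations: [6, 9, 9]
ES = 6 + 9 + 9 = 24

24


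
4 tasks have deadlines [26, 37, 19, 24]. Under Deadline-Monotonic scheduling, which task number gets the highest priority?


Sort tasks by relative deadline (ascending):
  Task 3: deadline = 19
  Task 4: deadline = 24
  Task 1: deadline = 26
  Task 2: deadline = 37
Priority order (highest first): [3, 4, 1, 2]
Highest priority task = 3

3


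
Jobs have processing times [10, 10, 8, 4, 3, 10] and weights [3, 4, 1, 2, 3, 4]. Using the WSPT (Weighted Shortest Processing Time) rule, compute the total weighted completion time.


Compute p/w ratios and sort ascending (WSPT): [(3, 3), (4, 2), (10, 4), (10, 4), (10, 3), (8, 1)]
Compute weighted completion times:
  Job (p=3,w=3): C=3, w*C=3*3=9
  Job (p=4,w=2): C=7, w*C=2*7=14
  Job (p=10,w=4): C=17, w*C=4*17=68
  Job (p=10,w=4): C=27, w*C=4*27=108
  Job (p=10,w=3): C=37, w*C=3*37=111
  Job (p=8,w=1): C=45, w*C=1*45=45
Total weighted completion time = 355

355


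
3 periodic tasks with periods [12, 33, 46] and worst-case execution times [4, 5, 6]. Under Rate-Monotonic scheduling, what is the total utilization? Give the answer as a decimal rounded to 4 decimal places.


Compute individual utilizations (exact fractions):
  Task 1: C/T = 4/12 = 1/3 (approx. 0.3333)
  Task 2: C/T = 5/33 (approx. 0.1515)
  Task 3: C/T = 6/46 = 3/23 (approx. 0.1304)
Total utilization U = 1/3 + 5/33 + 3/23 = 467/759
Rounded to 4 decimal places: U = 0.6153
RM (Liu & Layland) bound for 3 tasks = 0.779763; compare with U = 467/759 (approx. 0.615283)
U <= bound, so schedulable by RM sufficient condition.

0.6153


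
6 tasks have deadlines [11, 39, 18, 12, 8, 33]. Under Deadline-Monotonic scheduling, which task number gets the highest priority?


Sort tasks by relative deadline (ascending):
  Task 5: deadline = 8
  Task 1: deadline = 11
  Task 4: deadline = 12
  Task 3: deadline = 18
  Task 6: deadline = 33
  Task 2: deadline = 39
Priority order (highest first): [5, 1, 4, 3, 6, 2]
Highest priority task = 5

5


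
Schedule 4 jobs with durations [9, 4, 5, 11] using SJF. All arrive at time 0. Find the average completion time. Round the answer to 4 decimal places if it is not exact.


SJF order (ascending): [4, 5, 9, 11]
Completion times:
  Job 1: burst=4, C=4
  Job 2: burst=5, C=9
  Job 3: burst=9, C=18
  Job 4: burst=11, C=29
Average completion = 60/4 = 15.0

15.0


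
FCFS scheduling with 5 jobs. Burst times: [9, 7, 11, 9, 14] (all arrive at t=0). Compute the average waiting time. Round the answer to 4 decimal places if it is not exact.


FCFS order (as given): [9, 7, 11, 9, 14]
Waiting times:
  Job 1: wait = 0
  Job 2: wait = 9
  Job 3: wait = 16
  Job 4: wait = 27
  Job 5: wait = 36
Sum of waiting times = 88
Average waiting time = 88/5 = 17.6

17.6


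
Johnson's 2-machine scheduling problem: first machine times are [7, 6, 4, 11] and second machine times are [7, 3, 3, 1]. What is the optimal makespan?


Apply Johnson's rule:
  Group 1 (a <= b): [(1, 7, 7)]
  Group 2 (a > b): [(2, 6, 3), (3, 4, 3), (4, 11, 1)]
Optimal job order: [1, 2, 3, 4]
Schedule:
  Job 1: M1 done at 7, M2 done at 14
  Job 2: M1 done at 13, M2 done at 17
  Job 3: M1 done at 17, M2 done at 20
  Job 4: M1 done at 28, M2 done at 29
Makespan = 29

29


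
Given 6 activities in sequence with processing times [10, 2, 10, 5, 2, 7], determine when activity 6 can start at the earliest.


Activity 6 starts after activities 1 through 5 complete.
Predecessor durations: [10, 2, 10, 5, 2]
ES = 10 + 2 + 10 + 5 + 2 = 29

29


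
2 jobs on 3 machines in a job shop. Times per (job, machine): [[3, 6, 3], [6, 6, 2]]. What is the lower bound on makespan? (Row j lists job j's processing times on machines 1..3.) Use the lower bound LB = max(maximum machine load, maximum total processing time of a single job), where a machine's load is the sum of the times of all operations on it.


Machine loads:
  Machine 1: 3 + 6 = 9
  Machine 2: 6 + 6 = 12
  Machine 3: 3 + 2 = 5
Max machine load = 12
Job totals:
  Job 1: 12
  Job 2: 14
Max job total = 14
Lower bound = max(12, 14) = 14

14


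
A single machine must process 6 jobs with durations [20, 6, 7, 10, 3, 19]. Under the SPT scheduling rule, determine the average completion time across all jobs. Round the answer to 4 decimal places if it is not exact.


Sort jobs by processing time (SPT order): [3, 6, 7, 10, 19, 20]
Compute completion times sequentially:
  Job 1: processing = 3, completes at 3
  Job 2: processing = 6, completes at 9
  Job 3: processing = 7, completes at 16
  Job 4: processing = 10, completes at 26
  Job 5: processing = 19, completes at 45
  Job 6: processing = 20, completes at 65
Sum of completion times = 164
Average completion time = 164/6 = 27.3333

27.3333


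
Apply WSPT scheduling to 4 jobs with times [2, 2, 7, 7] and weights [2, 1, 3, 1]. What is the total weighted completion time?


Compute p/w ratios and sort ascending (WSPT): [(2, 2), (2, 1), (7, 3), (7, 1)]
Compute weighted completion times:
  Job (p=2,w=2): C=2, w*C=2*2=4
  Job (p=2,w=1): C=4, w*C=1*4=4
  Job (p=7,w=3): C=11, w*C=3*11=33
  Job (p=7,w=1): C=18, w*C=1*18=18
Total weighted completion time = 59

59


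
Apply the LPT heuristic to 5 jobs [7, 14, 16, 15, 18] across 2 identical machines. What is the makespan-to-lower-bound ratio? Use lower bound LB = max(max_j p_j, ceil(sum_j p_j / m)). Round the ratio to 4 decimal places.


LPT order: [18, 16, 15, 14, 7]
Machine loads after assignment: [32, 38]
LPT makespan = 38
Lower bound = max(max_job, ceil(total/2)) = max(18, 35) = 35
Ratio = 38 / 35 = 1.0857

1.0857


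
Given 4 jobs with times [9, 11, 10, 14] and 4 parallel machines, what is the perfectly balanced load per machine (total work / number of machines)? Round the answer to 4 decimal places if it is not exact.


Total processing time = 9 + 11 + 10 + 14 = 44
Number of machines = 4
Ideal balanced load = 44 / 4 = 11.0

11.0


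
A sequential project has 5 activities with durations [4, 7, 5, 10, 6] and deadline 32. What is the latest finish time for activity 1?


LF(activity 1) = deadline - sum of successor durations
Successors: activities 2 through 5 with durations [7, 5, 10, 6]
Sum of successor durations = 28
LF = 32 - 28 = 4

4


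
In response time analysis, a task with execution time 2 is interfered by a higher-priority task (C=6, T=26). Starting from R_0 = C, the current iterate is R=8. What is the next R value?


R_next = C + ceil(R_prev / T_hp) * C_hp
ceil(8 / 26) = ceil(0.3077) = 1
Interference = 1 * 6 = 6
R_next = 2 + 6 = 8
R_next = R_prev, so the iteration has converged (response time = 8).

8


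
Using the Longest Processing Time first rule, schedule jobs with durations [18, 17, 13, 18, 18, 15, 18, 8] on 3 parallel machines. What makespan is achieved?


Sort jobs in decreasing order (LPT): [18, 18, 18, 18, 17, 15, 13, 8]
Assign each job to the least loaded machine:
  Machine 1: jobs [18, 18], load = 36
  Machine 2: jobs [18, 17, 8], load = 43
  Machine 3: jobs [18, 15, 13], load = 46
Makespan = max load = 46

46


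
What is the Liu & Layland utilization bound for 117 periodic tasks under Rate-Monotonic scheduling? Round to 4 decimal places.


Compute 2^(1/117) = 1.0059419185
Subtract 1: 1.0059419185 - 1 = 0.0059419185
Multiply by n: 117 * 0.0059419185 = 0.6952044645
Round to 4 dp: 0.6952

0.6952


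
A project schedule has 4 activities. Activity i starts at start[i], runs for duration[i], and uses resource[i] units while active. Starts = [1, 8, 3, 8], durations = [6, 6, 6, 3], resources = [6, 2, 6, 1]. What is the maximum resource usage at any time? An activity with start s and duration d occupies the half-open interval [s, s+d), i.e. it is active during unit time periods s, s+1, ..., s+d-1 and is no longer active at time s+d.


Each activity i is active on [start_i, start_i + duration_i).
Compute total resource usage per time slot:
  t=0: active resources = [], total = 0
  t=1: active resources = [6], total = 6
  t=2: active resources = [6], total = 6
  t=3: active resources = [6, 6], total = 12
  t=4: active resources = [6, 6], total = 12
  t=5: active resources = [6, 6], total = 12
  t=6: active resources = [6, 6], total = 12
  t=7: active resources = [6], total = 6
  t=8: active resources = [2, 6, 1], total = 9
  t=9: active resources = [2, 1], total = 3
  t=10: active resources = [2, 1], total = 3
  t=11: active resources = [2], total = 2
  t=12: active resources = [2], total = 2
  t=13: active resources = [2], total = 2
Peak resource demand = 12

12


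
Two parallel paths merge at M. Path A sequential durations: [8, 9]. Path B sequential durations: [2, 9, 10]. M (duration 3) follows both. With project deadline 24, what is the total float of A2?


Forward pass: ES(A2) = sum of predecessors on chain A = 8
EF = ES + duration = 8 + 9 = 17
Backward pass: LF(M) = deadline = 24; LS(M) = 24 - 3 = 21
LF(A2) = LS(M) - sum(successors on chain A) = 21 - 0 = 21
LS = LF - duration = 21 - 9 = 12
Total float = LS - ES = 12 - 8 = 4

4


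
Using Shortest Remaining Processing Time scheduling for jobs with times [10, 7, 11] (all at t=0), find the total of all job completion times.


Since all jobs arrive at t=0, SRPT equals SPT ordering.
SPT order: [7, 10, 11]
Completion times:
  Job 1: p=7, C=7
  Job 2: p=10, C=17
  Job 3: p=11, C=28
Total completion time = 7 + 17 + 28 = 52

52


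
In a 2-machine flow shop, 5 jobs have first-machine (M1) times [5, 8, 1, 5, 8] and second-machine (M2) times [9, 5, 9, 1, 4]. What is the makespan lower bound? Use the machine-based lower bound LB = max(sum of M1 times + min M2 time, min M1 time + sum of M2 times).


LB1 = sum(M1 times) + min(M2 times) = 27 + 1 = 28
LB2 = min(M1 times) + sum(M2 times) = 1 + 28 = 29
Lower bound = max(LB1, LB2) = max(28, 29) = 29

29


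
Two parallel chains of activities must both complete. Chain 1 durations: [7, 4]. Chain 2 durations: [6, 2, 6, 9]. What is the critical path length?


Path A total = 7 + 4 = 11
Path B total = 6 + 2 + 6 + 9 = 23
Critical path = longest path = max(11, 23) = 23

23


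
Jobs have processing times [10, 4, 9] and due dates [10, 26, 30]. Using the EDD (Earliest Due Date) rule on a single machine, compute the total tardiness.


Sort by due date (EDD order): [(10, 10), (4, 26), (9, 30)]
Compute completion times and tardiness:
  Job 1: p=10, d=10, C=10, tardiness=max(0,10-10)=0
  Job 2: p=4, d=26, C=14, tardiness=max(0,14-26)=0
  Job 3: p=9, d=30, C=23, tardiness=max(0,23-30)=0
Total tardiness = 0

0


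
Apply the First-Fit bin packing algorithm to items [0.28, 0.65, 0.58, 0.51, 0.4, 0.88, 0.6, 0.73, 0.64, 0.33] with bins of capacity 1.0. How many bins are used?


Place items sequentially using First-Fit:
  Item 0.28 -> new Bin 1
  Item 0.65 -> Bin 1 (now 0.93)
  Item 0.58 -> new Bin 2
  Item 0.51 -> new Bin 3
  Item 0.4 -> Bin 2 (now 0.98)
  Item 0.88 -> new Bin 4
  Item 0.6 -> new Bin 5
  Item 0.73 -> new Bin 6
  Item 0.64 -> new Bin 7
  Item 0.33 -> Bin 3 (now 0.84)
Total bins used = 7

7


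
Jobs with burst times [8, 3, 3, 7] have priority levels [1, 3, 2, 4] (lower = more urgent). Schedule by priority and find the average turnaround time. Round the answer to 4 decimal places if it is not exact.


Sort by priority (ascending = highest first):
Order: [(1, 8), (2, 3), (3, 3), (4, 7)]
Completion times:
  Priority 1, burst=8, C=8
  Priority 2, burst=3, C=11
  Priority 3, burst=3, C=14
  Priority 4, burst=7, C=21
Average turnaround = 54/4 = 13.5

13.5


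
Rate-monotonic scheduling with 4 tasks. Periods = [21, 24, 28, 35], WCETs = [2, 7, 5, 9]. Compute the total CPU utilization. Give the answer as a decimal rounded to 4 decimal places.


Compute individual utilizations (exact fractions):
  Task 1: C/T = 2/21 (approx. 0.0952)
  Task 2: C/T = 7/24 (approx. 0.2917)
  Task 3: C/T = 5/28 (approx. 0.1786)
  Task 4: C/T = 9/35 (approx. 0.2571)
Total utilization U = 2/21 + 7/24 + 5/28 + 9/35 = 691/840
Rounded to 4 decimal places: U = 0.8226
RM (Liu & Layland) bound for 4 tasks = 0.756828; compare with U = 691/840 (approx. 0.822619)
bound < U <= 1, so the RM sufficient condition is not met (inconclusive; an exact test such as response-time analysis is needed).

0.8226


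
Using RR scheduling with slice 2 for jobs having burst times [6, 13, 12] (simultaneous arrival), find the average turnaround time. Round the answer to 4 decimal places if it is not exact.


Time quantum = 2
Execution trace:
  J1 runs 2 units, time = 2
  J2 runs 2 units, time = 4
  J3 runs 2 units, time = 6
  J1 runs 2 units, time = 8
  J2 runs 2 units, time = 10
  J3 runs 2 units, time = 12
  J1 runs 2 units, time = 14
  J2 runs 2 units, time = 16
  J3 runs 2 units, time = 18
  J2 runs 2 units, time = 20
  J3 runs 2 units, time = 22
  J2 runs 2 units, time = 24
  J3 runs 2 units, time = 26
  J2 runs 2 units, time = 28
  J3 runs 2 units, time = 30
  J2 runs 1 units, time = 31
Finish times: [14, 31, 30]
Average turnaround = 75/3 = 25.0

25.0
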